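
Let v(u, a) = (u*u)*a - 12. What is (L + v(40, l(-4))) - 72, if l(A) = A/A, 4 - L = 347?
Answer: 1173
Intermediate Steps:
L = -343 (L = 4 - 1*347 = 4 - 347 = -343)
l(A) = 1
v(u, a) = -12 + a*u² (v(u, a) = u²*a - 12 = a*u² - 12 = -12 + a*u²)
(L + v(40, l(-4))) - 72 = (-343 + (-12 + 1*40²)) - 72 = (-343 + (-12 + 1*1600)) - 72 = (-343 + (-12 + 1600)) - 72 = (-343 + 1588) - 72 = 1245 - 72 = 1173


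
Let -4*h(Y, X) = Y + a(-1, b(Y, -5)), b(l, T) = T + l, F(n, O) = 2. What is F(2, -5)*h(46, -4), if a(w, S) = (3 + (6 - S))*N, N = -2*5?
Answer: -183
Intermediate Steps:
N = -10
a(w, S) = -90 + 10*S (a(w, S) = (3 + (6 - S))*(-10) = (9 - S)*(-10) = -90 + 10*S)
h(Y, X) = 35 - 11*Y/4 (h(Y, X) = -(Y + (-90 + 10*(-5 + Y)))/4 = -(Y + (-90 + (-50 + 10*Y)))/4 = -(Y + (-140 + 10*Y))/4 = -(-140 + 11*Y)/4 = 35 - 11*Y/4)
F(2, -5)*h(46, -4) = 2*(35 - 11/4*46) = 2*(35 - 253/2) = 2*(-183/2) = -183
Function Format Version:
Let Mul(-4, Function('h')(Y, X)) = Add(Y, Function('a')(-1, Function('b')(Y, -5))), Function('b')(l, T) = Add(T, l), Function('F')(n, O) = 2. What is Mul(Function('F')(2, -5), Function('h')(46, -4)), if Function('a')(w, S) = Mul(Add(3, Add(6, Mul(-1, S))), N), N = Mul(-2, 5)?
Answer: -183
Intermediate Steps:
N = -10
Function('a')(w, S) = Add(-90, Mul(10, S)) (Function('a')(w, S) = Mul(Add(3, Add(6, Mul(-1, S))), -10) = Mul(Add(9, Mul(-1, S)), -10) = Add(-90, Mul(10, S)))
Function('h')(Y, X) = Add(35, Mul(Rational(-11, 4), Y)) (Function('h')(Y, X) = Mul(Rational(-1, 4), Add(Y, Add(-90, Mul(10, Add(-5, Y))))) = Mul(Rational(-1, 4), Add(Y, Add(-90, Add(-50, Mul(10, Y))))) = Mul(Rational(-1, 4), Add(Y, Add(-140, Mul(10, Y)))) = Mul(Rational(-1, 4), Add(-140, Mul(11, Y))) = Add(35, Mul(Rational(-11, 4), Y)))
Mul(Function('F')(2, -5), Function('h')(46, -4)) = Mul(2, Add(35, Mul(Rational(-11, 4), 46))) = Mul(2, Add(35, Rational(-253, 2))) = Mul(2, Rational(-183, 2)) = -183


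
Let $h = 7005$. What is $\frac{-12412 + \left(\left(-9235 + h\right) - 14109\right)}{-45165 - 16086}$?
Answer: $\frac{28751}{61251} \approx 0.4694$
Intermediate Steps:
$\frac{-12412 + \left(\left(-9235 + h\right) - 14109\right)}{-45165 - 16086} = \frac{-12412 + \left(\left(-9235 + 7005\right) - 14109\right)}{-45165 - 16086} = \frac{-12412 - 16339}{-61251} = \left(-12412 - 16339\right) \left(- \frac{1}{61251}\right) = \left(-28751\right) \left(- \frac{1}{61251}\right) = \frac{28751}{61251}$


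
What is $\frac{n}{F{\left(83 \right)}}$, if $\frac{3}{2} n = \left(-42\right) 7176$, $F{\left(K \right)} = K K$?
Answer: $- \frac{200928}{6889} \approx -29.167$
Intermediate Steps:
$F{\left(K \right)} = K^{2}$
$n = -200928$ ($n = \frac{2 \left(\left(-42\right) 7176\right)}{3} = \frac{2}{3} \left(-301392\right) = -200928$)
$\frac{n}{F{\left(83 \right)}} = - \frac{200928}{83^{2}} = - \frac{200928}{6889}$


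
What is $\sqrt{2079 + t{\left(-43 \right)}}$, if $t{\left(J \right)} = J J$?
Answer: $2 \sqrt{982} \approx 62.674$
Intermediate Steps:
$t{\left(J \right)} = J^{2}$
$\sqrt{2079 + t{\left(-43 \right)}} = \sqrt{2079 + \left(-43\right)^{2}} = \sqrt{2079 + 1849} = \sqrt{3928} = 2 \sqrt{982}$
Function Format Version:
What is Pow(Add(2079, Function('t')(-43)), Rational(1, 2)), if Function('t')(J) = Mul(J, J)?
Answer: Mul(2, Pow(982, Rational(1, 2))) ≈ 62.674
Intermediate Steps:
Function('t')(J) = Pow(J, 2)
Pow(Add(2079, Function('t')(-43)), Rational(1, 2)) = Pow(Add(2079, Pow(-43, 2)), Rational(1, 2)) = Pow(Add(2079, 1849), Rational(1, 2)) = Pow(3928, Rational(1, 2)) = Mul(2, Pow(982, Rational(1, 2)))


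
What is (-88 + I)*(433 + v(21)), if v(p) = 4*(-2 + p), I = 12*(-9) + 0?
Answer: -99764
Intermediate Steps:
I = -108 (I = -108 + 0 = -108)
v(p) = -8 + 4*p
(-88 + I)*(433 + v(21)) = (-88 - 108)*(433 + (-8 + 4*21)) = -196*(433 + (-8 + 84)) = -196*(433 + 76) = -196*509 = -99764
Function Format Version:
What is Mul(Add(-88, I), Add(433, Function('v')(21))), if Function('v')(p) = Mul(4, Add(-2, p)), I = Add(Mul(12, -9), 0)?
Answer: -99764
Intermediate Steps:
I = -108 (I = Add(-108, 0) = -108)
Function('v')(p) = Add(-8, Mul(4, p))
Mul(Add(-88, I), Add(433, Function('v')(21))) = Mul(Add(-88, -108), Add(433, Add(-8, Mul(4, 21)))) = Mul(-196, Add(433, Add(-8, 84))) = Mul(-196, Add(433, 76)) = Mul(-196, 509) = -99764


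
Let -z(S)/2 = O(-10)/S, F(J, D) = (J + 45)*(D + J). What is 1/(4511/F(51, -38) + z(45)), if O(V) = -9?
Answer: 480/1927 ≈ 0.24909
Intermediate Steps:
F(J, D) = (45 + J)*(D + J)
z(S) = 18/S (z(S) = -(-18)/S = 18/S)
1/(4511/F(51, -38) + z(45)) = 1/(4511/(51² + 45*(-38) + 45*51 - 38*51) + 18/45) = 1/(4511/(2601 - 1710 + 2295 - 1938) + 18*(1/45)) = 1/(4511/1248 + ⅖) = 1/(4511*(1/1248) + ⅖) = 1/(347/96 + ⅖) = 1/(1927/480) = 480/1927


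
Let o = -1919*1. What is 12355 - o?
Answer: 14274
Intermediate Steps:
o = -1919
12355 - o = 12355 - 1*(-1919) = 12355 + 1919 = 14274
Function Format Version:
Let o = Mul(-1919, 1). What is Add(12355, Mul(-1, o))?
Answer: 14274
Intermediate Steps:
o = -1919
Add(12355, Mul(-1, o)) = Add(12355, Mul(-1, -1919)) = Add(12355, 1919) = 14274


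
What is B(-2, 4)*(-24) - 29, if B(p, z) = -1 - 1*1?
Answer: 19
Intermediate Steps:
B(p, z) = -2 (B(p, z) = -1 - 1 = -2)
B(-2, 4)*(-24) - 29 = -2*(-24) - 29 = 48 - 29 = 19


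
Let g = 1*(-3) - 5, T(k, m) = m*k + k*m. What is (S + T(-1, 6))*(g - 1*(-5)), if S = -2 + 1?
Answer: 39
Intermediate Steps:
T(k, m) = 2*k*m (T(k, m) = k*m + k*m = 2*k*m)
g = -8 (g = -3 - 5 = -8)
S = -1
(S + T(-1, 6))*(g - 1*(-5)) = (-1 + 2*(-1)*6)*(-8 - 1*(-5)) = (-1 - 12)*(-8 + 5) = -13*(-3) = 39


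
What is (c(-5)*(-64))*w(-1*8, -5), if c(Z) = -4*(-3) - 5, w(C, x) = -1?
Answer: 448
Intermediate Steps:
c(Z) = 7 (c(Z) = 12 - 5 = 7)
(c(-5)*(-64))*w(-1*8, -5) = (7*(-64))*(-1) = -448*(-1) = 448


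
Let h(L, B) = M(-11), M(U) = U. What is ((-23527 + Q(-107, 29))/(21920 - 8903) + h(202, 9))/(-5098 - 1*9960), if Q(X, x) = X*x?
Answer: 169817/196009986 ≈ 0.00086637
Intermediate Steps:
h(L, B) = -11
((-23527 + Q(-107, 29))/(21920 - 8903) + h(202, 9))/(-5098 - 1*9960) = ((-23527 - 107*29)/(21920 - 8903) - 11)/(-5098 - 1*9960) = ((-23527 - 3103)/13017 - 11)/(-5098 - 9960) = (-26630*1/13017 - 11)/(-15058) = (-26630/13017 - 11)*(-1/15058) = -169817/13017*(-1/15058) = 169817/196009986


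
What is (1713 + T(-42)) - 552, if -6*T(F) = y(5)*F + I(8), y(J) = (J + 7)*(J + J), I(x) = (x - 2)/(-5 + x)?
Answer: 6002/3 ≈ 2000.7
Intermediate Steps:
I(x) = (-2 + x)/(-5 + x)
y(J) = 2*J*(7 + J) (y(J) = (7 + J)*(2*J) = 2*J*(7 + J))
T(F) = -⅓ - 20*F (T(F) = -((2*5*(7 + 5))*F + (-2 + 8)/(-5 + 8))/6 = -((2*5*12)*F + 6/3)/6 = -(120*F + (⅓)*6)/6 = -(120*F + 2)/6 = -(2 + 120*F)/6 = -⅓ - 20*F)
(1713 + T(-42)) - 552 = (1713 + (-⅓ - 20*(-42))) - 552 = (1713 + (-⅓ + 840)) - 552 = (1713 + 2519/3) - 552 = 7658/3 - 552 = 6002/3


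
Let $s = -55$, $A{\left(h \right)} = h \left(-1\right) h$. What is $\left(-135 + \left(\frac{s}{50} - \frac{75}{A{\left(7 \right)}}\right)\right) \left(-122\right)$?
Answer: $\frac{4022279}{245} \approx 16417.0$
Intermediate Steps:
$A{\left(h \right)} = - h^{2}$ ($A{\left(h \right)} = - h h = - h^{2}$)
$\left(-135 + \left(\frac{s}{50} - \frac{75}{A{\left(7 \right)}}\right)\right) \left(-122\right) = \left(-135 - \left(- \frac{75}{49} + \frac{11}{10}\right)\right) \left(-122\right) = \left(-135 - \left(\frac{11}{10} + \frac{75}{\left(-1\right) 49}\right)\right) \left(-122\right) = \left(-135 - \left(\frac{11}{10} + \frac{75}{-49}\right)\right) \left(-122\right) = \left(-135 - - \frac{211}{490}\right) \left(-122\right) = \left(-135 + \left(- \frac{11}{10} + \frac{75}{49}\right)\right) \left(-122\right) = \left(-135 + \frac{211}{490}\right) \left(-122\right) = \left(- \frac{65939}{490}\right) \left(-122\right) = \frac{4022279}{245}$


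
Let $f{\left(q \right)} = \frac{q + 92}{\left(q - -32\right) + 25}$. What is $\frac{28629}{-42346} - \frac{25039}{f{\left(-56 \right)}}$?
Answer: $- \frac{530666069}{762228} \approx -696.2$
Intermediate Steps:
$f{\left(q \right)} = \frac{92 + q}{57 + q}$ ($f{\left(q \right)} = \frac{92 + q}{\left(q + 32\right) + 25} = \frac{92 + q}{\left(32 + q\right) + 25} = \frac{92 + q}{57 + q}$)
$\frac{28629}{-42346} - \frac{25039}{f{\left(-56 \right)}} = \frac{28629}{-42346} - \frac{25039}{\frac{1}{57 - 56} \left(92 - 56\right)} = 28629 \left(- \frac{1}{42346}\right) - \frac{25039}{1^{-1} \cdot 36} = - \frac{28629}{42346} - \frac{25039}{1 \cdot 36} = - \frac{28629}{42346} - \frac{25039}{36} = - \frac{530666069}{762228}$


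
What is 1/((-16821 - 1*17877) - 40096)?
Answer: -1/74794 ≈ -1.3370e-5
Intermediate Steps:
1/((-16821 - 1*17877) - 40096) = 1/((-16821 - 17877) - 40096) = 1/(-34698 - 40096) = 1/(-74794) = -1/74794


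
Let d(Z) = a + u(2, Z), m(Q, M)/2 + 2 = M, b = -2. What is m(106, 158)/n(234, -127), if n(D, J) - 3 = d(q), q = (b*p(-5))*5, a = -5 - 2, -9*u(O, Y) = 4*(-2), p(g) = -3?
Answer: -702/7 ≈ -100.29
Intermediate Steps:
m(Q, M) = -4 + 2*M
u(O, Y) = 8/9 (u(O, Y) = -4*(-2)/9 = -⅑*(-8) = 8/9)
a = -7
q = 30 (q = -2*(-3)*5 = 6*5 = 30)
d(Z) = -55/9 (d(Z) = -7 + 8/9 = -55/9)
n(D, J) = -28/9 (n(D, J) = 3 - 55/9 = -28/9)
m(106, 158)/n(234, -127) = (-4 + 2*158)/(-28/9) = (-4 + 316)*(-9/28) = 312*(-9/28) = -702/7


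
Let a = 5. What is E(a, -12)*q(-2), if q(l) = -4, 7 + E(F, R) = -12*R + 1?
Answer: -552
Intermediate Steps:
E(F, R) = -6 - 12*R (E(F, R) = -7 + (-12*R + 1) = -7 + (1 - 12*R) = -6 - 12*R)
E(a, -12)*q(-2) = (-6 - 12*(-12))*(-4) = (-6 + 144)*(-4) = 138*(-4) = -552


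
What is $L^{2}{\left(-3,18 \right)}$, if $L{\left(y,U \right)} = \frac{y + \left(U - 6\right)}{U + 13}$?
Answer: $\frac{81}{961} \approx 0.084287$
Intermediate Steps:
$L{\left(y,U \right)} = \frac{-6 + U + y}{13 + U}$ ($L{\left(y,U \right)} = \frac{y + \left(U - 6\right)}{13 + U} = \frac{y + \left(-6 + U\right)}{13 + U} = \frac{-6 + U + y}{13 + U}$)
$L^{2}{\left(-3,18 \right)} = \left(\frac{-6 + 18 - 3}{13 + 18}\right)^{2} = \left(\frac{1}{31} \cdot 9\right)^{2} = \left(\frac{9}{31}\right)^{2} = \frac{81}{961}$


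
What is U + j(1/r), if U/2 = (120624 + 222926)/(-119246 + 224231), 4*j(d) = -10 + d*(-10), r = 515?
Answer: 8737034/2162691 ≈ 4.0399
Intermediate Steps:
j(d) = -5/2 - 5*d/2 (j(d) = (-10 + d*(-10))/4 = (-10 - 10*d)/4 = -5/2 - 5*d/2)
U = 137420/20997 (U = 2*((120624 + 222926)/(-119246 + 224231)) = 2*(343550/104985) = 2*(343550*(1/104985)) = 2*(68710/20997) = 137420/20997 ≈ 6.5447)
U + j(1/r) = 137420/20997 + (-5/2 - 5/2/515) = 137420/20997 + (-5/2 - 5/2*1/515) = 137420/20997 + (-5/2 - 1/206) = 137420/20997 - 258/103 = 8737034/2162691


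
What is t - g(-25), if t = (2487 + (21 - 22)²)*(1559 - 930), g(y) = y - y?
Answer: 1564952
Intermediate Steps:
g(y) = 0
t = 1564952 (t = (2487 + (-1)²)*629 = (2487 + 1)*629 = 2488*629 = 1564952)
t - g(-25) = 1564952 - 1*0 = 1564952 + 0 = 1564952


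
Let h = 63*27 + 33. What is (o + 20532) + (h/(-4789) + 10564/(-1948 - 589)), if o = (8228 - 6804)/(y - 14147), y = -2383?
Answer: 2061303065822914/100417212645 ≈ 20527.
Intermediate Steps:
o = -712/8265 (o = (8228 - 6804)/(-2383 - 14147) = 1424/(-16530) = 1424*(-1/16530) = -712/8265 ≈ -0.086146)
h = 1734 (h = 1701 + 33 = 1734)
(o + 20532) + (h/(-4789) + 10564/(-1948 - 589)) = (-712/8265 + 20532) + (1734/(-4789) + 10564/(-1948 - 589)) = 169696268/8265 + (1734*(-1/4789) + 10564/(-2537)) = 169696268/8265 + (-1734/4789 + 10564*(-1/2537)) = 169696268/8265 + (-1734/4789 - 10564/2537) = 169696268/8265 - 54990154/12149693 = 2061303065822914/100417212645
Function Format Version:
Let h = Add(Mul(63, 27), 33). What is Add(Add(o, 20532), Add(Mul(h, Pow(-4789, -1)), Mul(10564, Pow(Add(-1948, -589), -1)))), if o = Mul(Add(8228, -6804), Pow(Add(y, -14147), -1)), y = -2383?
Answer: Rational(2061303065822914, 100417212645) ≈ 20527.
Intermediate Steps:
o = Rational(-712, 8265) (o = Mul(Add(8228, -6804), Pow(Add(-2383, -14147), -1)) = Mul(1424, Pow(-16530, -1)) = Mul(1424, Rational(-1, 16530)) = Rational(-712, 8265) ≈ -0.086146)
h = 1734 (h = Add(1701, 33) = 1734)
Add(Add(o, 20532), Add(Mul(h, Pow(-4789, -1)), Mul(10564, Pow(Add(-1948, -589), -1)))) = Add(Add(Rational(-712, 8265), 20532), Add(Mul(1734, Pow(-4789, -1)), Mul(10564, Pow(Add(-1948, -589), -1)))) = Add(Rational(169696268, 8265), Add(Mul(1734, Rational(-1, 4789)), Mul(10564, Pow(-2537, -1)))) = Add(Rational(169696268, 8265), Add(Rational(-1734, 4789), Mul(10564, Rational(-1, 2537)))) = Add(Rational(169696268, 8265), Add(Rational(-1734, 4789), Rational(-10564, 2537))) = Add(Rational(169696268, 8265), Rational(-54990154, 12149693)) = Rational(2061303065822914, 100417212645)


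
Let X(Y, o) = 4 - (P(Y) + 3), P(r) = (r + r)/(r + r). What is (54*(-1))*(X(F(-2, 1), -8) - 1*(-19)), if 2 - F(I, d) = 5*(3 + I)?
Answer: -1026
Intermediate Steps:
F(I, d) = -13 - 5*I (F(I, d) = 2 - 5*(3 + I) = 2 - (15 + 5*I) = 2 + (-15 - 5*I) = -13 - 5*I)
P(r) = 1 (P(r) = (2*r)/((2*r)) = (2*r)*(1/(2*r)) = 1)
X(Y, o) = 0 (X(Y, o) = 4 - (1 + 3) = 4 - 1*4 = 4 - 4 = 0)
(54*(-1))*(X(F(-2, 1), -8) - 1*(-19)) = (54*(-1))*(0 - 1*(-19)) = -54*(0 + 19) = -54*19 = -1026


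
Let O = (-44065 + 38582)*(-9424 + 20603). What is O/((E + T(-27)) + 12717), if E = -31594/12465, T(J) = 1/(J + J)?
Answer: -654887491290/135844783 ≈ -4820.9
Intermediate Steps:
T(J) = 1/(2*J)
O = -61294457 (O = -5483*11179 = -61294457)
E = -31594/12465 (E = -31594*1/12465 = -31594/12465 ≈ -2.5346)
O/((E + T(-27)) + 12717) = -61294457/((-31594/12465 + (1/2)/(-27)) + 12717) = -61294457/((-31594/12465 + (1/2)*(-1/27)) + 12717) = -61294457/((-31594/12465 - 1/54) + 12717) = -61294457/(-190949/74790 + 12717) = -61294457/950913481/74790 = -61294457*74790/950913481 = -654887491290/135844783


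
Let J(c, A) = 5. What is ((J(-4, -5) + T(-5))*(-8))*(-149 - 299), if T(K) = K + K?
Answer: -17920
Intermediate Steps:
T(K) = 2*K
((J(-4, -5) + T(-5))*(-8))*(-149 - 299) = ((5 + 2*(-5))*(-8))*(-149 - 299) = ((5 - 10)*(-8))*(-448) = -5*(-8)*(-448) = 40*(-448) = -17920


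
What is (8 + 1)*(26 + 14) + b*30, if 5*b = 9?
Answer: 414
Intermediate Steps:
b = 9/5 (b = (⅕)*9 = 9/5 ≈ 1.8000)
(8 + 1)*(26 + 14) + b*30 = (8 + 1)*(26 + 14) + (9/5)*30 = 9*40 + 54 = 360 + 54 = 414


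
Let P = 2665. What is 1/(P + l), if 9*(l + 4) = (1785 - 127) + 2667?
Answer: 9/28274 ≈ 0.00031831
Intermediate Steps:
l = 4289/9 (l = -4 + ((1785 - 127) + 2667)/9 = -4 + (1658 + 2667)/9 = -4 + (⅑)*4325 = -4 + 4325/9 = 4289/9 ≈ 476.56)
1/(P + l) = 1/(2665 + 4289/9) = 1/(28274/9) = 9/28274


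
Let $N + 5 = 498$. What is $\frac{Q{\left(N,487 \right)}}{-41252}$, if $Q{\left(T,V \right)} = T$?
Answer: $- \frac{493}{41252} \approx -0.011951$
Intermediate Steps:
$N = 493$ ($N = -5 + 498 = 493$)
$\frac{Q{\left(N,487 \right)}}{-41252} = \frac{493}{-41252} = 493 \left(- \frac{1}{41252}\right) = - \frac{493}{41252}$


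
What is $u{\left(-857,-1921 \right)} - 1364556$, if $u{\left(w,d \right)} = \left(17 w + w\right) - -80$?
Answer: $-1379902$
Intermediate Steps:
$u{\left(w,d \right)} = 80 + 18 w$ ($u{\left(w,d \right)} = 18 w + 80 = 80 + 18 w$)
$u{\left(-857,-1921 \right)} - 1364556 = \left(80 + 18 \left(-857\right)\right) - 1364556 = \left(80 - 15426\right) - 1364556 = -15346 - 1364556 = -1379902$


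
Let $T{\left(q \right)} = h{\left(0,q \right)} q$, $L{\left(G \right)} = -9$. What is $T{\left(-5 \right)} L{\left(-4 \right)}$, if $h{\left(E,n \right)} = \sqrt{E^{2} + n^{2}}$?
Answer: $225$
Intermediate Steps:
$T{\left(q \right)} = q \sqrt{q^{2}}$ ($T{\left(q \right)} = \sqrt{0^{2} + q^{2}} q = \sqrt{0 + q^{2}} q = \sqrt{q^{2}} q = q \sqrt{q^{2}}$)
$T{\left(-5 \right)} L{\left(-4 \right)} = - 5 \sqrt{\left(-5\right)^{2}} \left(-9\right) = - 5 \sqrt{25} \left(-9\right) = \left(-5\right) 5 \left(-9\right) = \left(-25\right) \left(-9\right) = 225$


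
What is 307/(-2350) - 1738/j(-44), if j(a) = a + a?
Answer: 92211/4700 ≈ 19.619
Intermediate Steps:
j(a) = 2*a
307/(-2350) - 1738/j(-44) = 307/(-2350) - 1738/(2*(-44)) = 307*(-1/2350) - 1738/(-88) = -307/2350 - 1738*(-1/88) = -307/2350 + 79/4 = 92211/4700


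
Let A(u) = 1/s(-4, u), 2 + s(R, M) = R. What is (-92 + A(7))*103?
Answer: -56959/6 ≈ -9493.2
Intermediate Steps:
s(R, M) = -2 + R
A(u) = -⅙ (A(u) = 1/(-2 - 4) = 1/(-6) = -⅙)
(-92 + A(7))*103 = (-92 - ⅙)*103 = -553/6*103 = -56959/6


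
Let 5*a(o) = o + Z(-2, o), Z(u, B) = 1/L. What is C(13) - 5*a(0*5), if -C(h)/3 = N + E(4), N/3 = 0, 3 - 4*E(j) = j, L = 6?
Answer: 7/12 ≈ 0.58333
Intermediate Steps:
E(j) = 3/4 - j/4
N = 0 (N = 3*0 = 0)
Z(u, B) = 1/6
C(h) = 3/4 (C(h) = -3*(0 + (3/4 - 1/4*4)) = -3*(0 + (3/4 - 1)) = -3*(0 - 1/4) = -3*(-1/4) = 3/4)
a(o) = 1/30 + o/5 (a(o) = (o + 1/6)/5 = (1/6 + o)/5 = 1/30 + o/5)
C(13) - 5*a(0*5) = 3/4 - 5*(1/30 + (0*5)/5) = 3/4 - 5*(1/30 + (1/5)*0) = 3/4 - 5*(1/30 + 0) = 3/4 - 5*1/30 = 3/4 - 1/6 = 7/12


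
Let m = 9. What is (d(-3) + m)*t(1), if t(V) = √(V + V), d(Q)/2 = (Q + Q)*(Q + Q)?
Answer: 81*√2 ≈ 114.55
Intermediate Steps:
d(Q) = 8*Q² (d(Q) = 2*((Q + Q)*(Q + Q)) = 2*((2*Q)*(2*Q)) = 2*(4*Q²) = 8*Q²)
t(V) = √2*√V (t(V) = √(2*V) = √2*√V)
(d(-3) + m)*t(1) = (8*(-3)² + 9)*(√2*√1) = (8*9 + 9)*(√2*1) = (72 + 9)*√2 = 81*√2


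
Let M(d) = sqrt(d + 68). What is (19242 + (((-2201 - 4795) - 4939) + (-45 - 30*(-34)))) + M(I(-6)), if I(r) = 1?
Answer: 8282 + sqrt(69) ≈ 8290.3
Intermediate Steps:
M(d) = sqrt(68 + d)
(19242 + (((-2201 - 4795) - 4939) + (-45 - 30*(-34)))) + M(I(-6)) = (19242 + (((-2201 - 4795) - 4939) + (-45 - 30*(-34)))) + sqrt(68 + 1) = (19242 + ((-6996 - 4939) + (-45 + 1020))) + sqrt(69) = (19242 + (-11935 + 975)) + sqrt(69) = (19242 - 10960) + sqrt(69) = 8282 + sqrt(69)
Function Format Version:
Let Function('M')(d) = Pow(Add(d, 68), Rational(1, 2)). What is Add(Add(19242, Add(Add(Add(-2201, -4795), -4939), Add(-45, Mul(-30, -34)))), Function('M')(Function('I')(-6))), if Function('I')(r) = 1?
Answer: Add(8282, Pow(69, Rational(1, 2))) ≈ 8290.3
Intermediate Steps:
Function('M')(d) = Pow(Add(68, d), Rational(1, 2))
Add(Add(19242, Add(Add(Add(-2201, -4795), -4939), Add(-45, Mul(-30, -34)))), Function('M')(Function('I')(-6))) = Add(Add(19242, Add(Add(Add(-2201, -4795), -4939), Add(-45, Mul(-30, -34)))), Pow(Add(68, 1), Rational(1, 2))) = Add(Add(19242, Add(Add(-6996, -4939), Add(-45, 1020))), Pow(69, Rational(1, 2))) = Add(Add(19242, Add(-11935, 975)), Pow(69, Rational(1, 2))) = Add(Add(19242, -10960), Pow(69, Rational(1, 2))) = Add(8282, Pow(69, Rational(1, 2)))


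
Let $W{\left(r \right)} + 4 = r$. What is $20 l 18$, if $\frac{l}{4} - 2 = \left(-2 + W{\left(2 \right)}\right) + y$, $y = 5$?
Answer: $4320$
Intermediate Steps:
$W{\left(r \right)} = -4 + r$
$l = 12$ ($l = 8 + 4 \left(\left(-2 + \left(-4 + 2\right)\right) + 5\right) = 8 + 4 \left(\left(-2 - 2\right) + 5\right) = 8 + 4 \left(-4 + 5\right) = 8 + 4 \cdot 1 = 8 + 4 = 12$)
$20 l 18 = 20 \cdot 12 \cdot 18 = 240 \cdot 18 = 4320$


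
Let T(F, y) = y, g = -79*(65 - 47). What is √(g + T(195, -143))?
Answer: I*√1565 ≈ 39.56*I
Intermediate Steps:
g = -1422 (g = -79*18 = -1422)
√(g + T(195, -143)) = √(-1422 - 143) = √(-1565) = I*√1565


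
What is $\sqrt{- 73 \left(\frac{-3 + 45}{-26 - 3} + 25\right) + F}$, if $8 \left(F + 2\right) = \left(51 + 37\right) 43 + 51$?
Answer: $\frac{i \sqrt{16711018}}{116} \approx 35.241 i$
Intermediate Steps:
$F = \frac{3819}{8}$ ($F = -2 + \frac{\left(51 + 37\right) 43 + 51}{8} = -2 + \frac{88 \cdot 43 + 51}{8} = -2 + \frac{3784 + 51}{8} = -2 + \frac{1}{8} \cdot 3835 = -2 + \frac{3835}{8} = \frac{3819}{8} \approx 477.38$)
$\sqrt{- 73 \left(\frac{-3 + 45}{-26 - 3} + 25\right) + F} = \sqrt{- 73 \left(\frac{-3 + 45}{-26 - 3} + 25\right) + \frac{3819}{8}} = \sqrt{- 73 \left(\frac{42}{-29} + 25\right) + \frac{3819}{8}} = \sqrt{- 73 \left(42 \left(- \frac{1}{29}\right) + 25\right) + \frac{3819}{8}} = \sqrt{- 73 \left(- \frac{42}{29} + 25\right) + \frac{3819}{8}} = \sqrt{\left(-73\right) \frac{683}{29} + \frac{3819}{8}} = \sqrt{- \frac{49859}{29} + \frac{3819}{8}} = \sqrt{- \frac{288121}{232}} = \frac{i \sqrt{16711018}}{116}$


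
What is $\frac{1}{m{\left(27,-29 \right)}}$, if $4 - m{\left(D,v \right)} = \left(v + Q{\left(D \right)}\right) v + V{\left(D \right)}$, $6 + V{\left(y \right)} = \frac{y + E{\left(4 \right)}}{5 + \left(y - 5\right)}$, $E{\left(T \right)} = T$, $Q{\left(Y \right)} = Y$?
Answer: $- \frac{27}{1327} \approx -0.020347$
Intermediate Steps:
$V{\left(y \right)} = -6 + \frac{4 + y}{y}$ ($V{\left(y \right)} = -6 + \frac{y + 4}{5 + \left(y - 5\right)} = -6 + \frac{4 + y}{5 + \left(y - 5\right)} = -6 + \frac{4 + y}{5 + \left(-5 + y\right)} = -6 + \frac{4 + y}{y}$)
$m{\left(D,v \right)} = 9 - \frac{4}{D} - v \left(D + v\right)$ ($m{\left(D,v \right)} = 4 - \left(\left(v + D\right) v - \left(5 - \frac{4}{D}\right)\right) = 4 - \left(\left(D + v\right) v - \left(5 - \frac{4}{D}\right)\right) = 4 - \left(v \left(D + v\right) - \left(5 - \frac{4}{D}\right)\right) = 4 - \left(-5 + \frac{4}{D} + v \left(D + v\right)\right) = 9 - \frac{4}{D} - v \left(D + v\right)$)
$\frac{1}{m{\left(27,-29 \right)}} = \frac{1}{9 - \left(-29\right)^{2} - \frac{4}{27} - 27 \left(-29\right)} = \frac{1}{9 - 841 - \frac{4}{27} + 783} = \frac{1}{- \frac{1327}{27}} = - \frac{27}{1327}$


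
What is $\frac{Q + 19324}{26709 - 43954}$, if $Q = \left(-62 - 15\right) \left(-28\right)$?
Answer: $- \frac{4296}{3449} \approx -1.2456$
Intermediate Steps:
$Q = 2156$ ($Q = \left(-77\right) \left(-28\right) = 2156$)
$\frac{Q + 19324}{26709 - 43954} = \frac{2156 + 19324}{26709 - 43954} = \frac{21480}{-17245} = 21480 \left(- \frac{1}{17245}\right) = - \frac{4296}{3449}$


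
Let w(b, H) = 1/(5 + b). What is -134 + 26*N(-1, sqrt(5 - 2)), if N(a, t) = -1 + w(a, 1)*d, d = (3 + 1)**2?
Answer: -56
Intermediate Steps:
d = 16 (d = 4**2 = 16)
N(a, t) = -1 + 16/(5 + a)
-134 + 26*N(-1, sqrt(5 - 2)) = -134 + 26*((11 - 1*(-1))/(5 - 1)) = -134 + 26*((11 + 1)/4) = -134 + 26*((1/4)*12) = -134 + 26*3 = -134 + 78 = -56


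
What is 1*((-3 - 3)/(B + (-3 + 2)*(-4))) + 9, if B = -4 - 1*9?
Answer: 29/3 ≈ 9.6667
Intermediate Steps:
B = -13 (B = -4 - 9 = -13)
1*((-3 - 3)/(B + (-3 + 2)*(-4))) + 9 = 1*((-3 - 3)/(-13 + (-3 + 2)*(-4))) + 9 = 1*(-6/(-13 - 1*(-4))) + 9 = 1*(-6/(-13 + 4)) + 9 = 1*(-6/(-9)) + 9 = 1*(-6*(-1/9)) + 9 = 1*(2/3) + 9 = 2/3 + 9 = 29/3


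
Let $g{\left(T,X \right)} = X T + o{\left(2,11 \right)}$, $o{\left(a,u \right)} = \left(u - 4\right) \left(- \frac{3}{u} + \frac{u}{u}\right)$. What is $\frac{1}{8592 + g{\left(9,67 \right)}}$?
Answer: $\frac{11}{101201} \approx 0.00010869$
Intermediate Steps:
$o{\left(a,u \right)} = \left(1 - \frac{3}{u}\right) \left(-4 + u\right)$ ($o{\left(a,u \right)} = \left(-4 + u\right) \left(- \frac{3}{u} + 1\right) = \left(-4 + u\right) \left(1 - \frac{3}{u}\right) = \left(1 - \frac{3}{u}\right) \left(-4 + u\right)$)
$g{\left(T,X \right)} = \frac{56}{11} + T X$ ($g{\left(T,X \right)} = X T + \left(-7 + 11 + \frac{12}{11}\right) = T X + \left(-7 + 11 + 12 \cdot \frac{1}{11}\right) = T X + \left(-7 + 11 + \frac{12}{11}\right) = T X + \frac{56}{11} = \frac{56}{11} + T X$)
$\frac{1}{8592 + g{\left(9,67 \right)}} = \frac{1}{8592 + \left(\frac{56}{11} + 9 \cdot 67\right)} = \frac{1}{8592 + \left(\frac{56}{11} + 603\right)} = \frac{1}{8592 + \frac{6689}{11}} = \frac{1}{\frac{101201}{11}} = \frac{11}{101201}$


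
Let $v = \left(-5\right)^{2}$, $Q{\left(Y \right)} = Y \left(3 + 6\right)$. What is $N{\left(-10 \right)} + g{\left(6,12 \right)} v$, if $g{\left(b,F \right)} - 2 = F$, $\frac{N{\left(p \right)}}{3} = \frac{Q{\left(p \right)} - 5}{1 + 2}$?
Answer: $255$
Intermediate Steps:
$Q{\left(Y \right)} = 9 Y$ ($Q{\left(Y \right)} = Y 9 = 9 Y$)
$N{\left(p \right)} = -5 + 9 p$ ($N{\left(p \right)} = 3 \frac{9 p - 5}{1 + 2} = 3 \frac{-5 + 9 p}{3} = 3 \left(-5 + 9 p\right) \frac{1}{3} = 3 \left(- \frac{5}{3} + 3 p\right) = -5 + 9 p$)
$g{\left(b,F \right)} = 2 + F$
$v = 25$
$N{\left(-10 \right)} + g{\left(6,12 \right)} v = \left(-5 + 9 \left(-10\right)\right) + \left(2 + 12\right) 25 = \left(-5 - 90\right) + 14 \cdot 25 = -95 + 350 = 255$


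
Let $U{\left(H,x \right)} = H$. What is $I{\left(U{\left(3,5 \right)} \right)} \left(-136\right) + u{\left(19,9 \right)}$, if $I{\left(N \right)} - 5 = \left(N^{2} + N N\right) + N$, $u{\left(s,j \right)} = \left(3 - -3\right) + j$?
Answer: $-3521$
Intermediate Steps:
$u{\left(s,j \right)} = 6 + j$ ($u{\left(s,j \right)} = \left(3 + 3\right) + j = 6 + j$)
$I{\left(N \right)} = 5 + N + 2 N^{2}$ ($I{\left(N \right)} = 5 + \left(\left(N^{2} + N N\right) + N\right) = 5 + \left(\left(N^{2} + N^{2}\right) + N\right) = 5 + \left(2 N^{2} + N\right) = 5 + \left(N + 2 N^{2}\right) = 5 + N + 2 N^{2}$)
$I{\left(U{\left(3,5 \right)} \right)} \left(-136\right) + u{\left(19,9 \right)} = \left(5 + 3 + 2 \cdot 3^{2}\right) \left(-136\right) + \left(6 + 9\right) = \left(5 + 3 + 2 \cdot 9\right) \left(-136\right) + 15 = \left(5 + 3 + 18\right) \left(-136\right) + 15 = 26 \left(-136\right) + 15 = -3536 + 15 = -3521$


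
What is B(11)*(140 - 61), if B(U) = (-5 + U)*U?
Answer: 5214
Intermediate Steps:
B(U) = U*(-5 + U)
B(11)*(140 - 61) = (11*(-5 + 11))*(140 - 61) = (11*6)*79 = 66*79 = 5214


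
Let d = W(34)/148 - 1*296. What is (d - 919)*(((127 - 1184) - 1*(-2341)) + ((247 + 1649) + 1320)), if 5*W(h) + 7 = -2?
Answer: -202299525/37 ≈ -5.4676e+6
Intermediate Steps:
W(h) = -9/5 (W(h) = -7/5 + (⅕)*(-2) = -7/5 - ⅖ = -9/5)
d = -219049/740 (d = -9/5/148 - 1*296 = -9/5*1/148 - 296 = -9/740 - 296 = -219049/740 ≈ -296.01)
(d - 919)*(((127 - 1184) - 1*(-2341)) + ((247 + 1649) + 1320)) = (-219049/740 - 919)*(((127 - 1184) - 1*(-2341)) + ((247 + 1649) + 1320)) = -899109*((-1057 + 2341) + (1896 + 1320))/740 = -899109*(1284 + 3216)/740 = -899109/740*4500 = -202299525/37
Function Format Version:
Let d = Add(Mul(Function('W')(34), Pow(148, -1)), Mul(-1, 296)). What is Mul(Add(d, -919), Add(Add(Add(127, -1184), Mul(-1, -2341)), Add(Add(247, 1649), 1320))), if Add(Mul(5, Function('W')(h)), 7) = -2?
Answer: Rational(-202299525, 37) ≈ -5.4676e+6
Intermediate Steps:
Function('W')(h) = Rational(-9, 5) (Function('W')(h) = Add(Rational(-7, 5), Mul(Rational(1, 5), -2)) = Add(Rational(-7, 5), Rational(-2, 5)) = Rational(-9, 5))
d = Rational(-219049, 740) (d = Add(Mul(Rational(-9, 5), Pow(148, -1)), Mul(-1, 296)) = Add(Mul(Rational(-9, 5), Rational(1, 148)), -296) = Add(Rational(-9, 740), -296) = Rational(-219049, 740) ≈ -296.01)
Mul(Add(d, -919), Add(Add(Add(127, -1184), Mul(-1, -2341)), Add(Add(247, 1649), 1320))) = Mul(Add(Rational(-219049, 740), -919), Add(Add(Add(127, -1184), Mul(-1, -2341)), Add(Add(247, 1649), 1320))) = Mul(Rational(-899109, 740), Add(Add(-1057, 2341), Add(1896, 1320))) = Mul(Rational(-899109, 740), Add(1284, 3216)) = Mul(Rational(-899109, 740), 4500) = Rational(-202299525, 37)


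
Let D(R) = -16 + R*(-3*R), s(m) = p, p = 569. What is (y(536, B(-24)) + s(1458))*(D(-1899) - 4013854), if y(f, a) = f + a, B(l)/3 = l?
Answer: -15321944609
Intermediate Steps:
s(m) = 569
B(l) = 3*l
D(R) = -16 - 3*R²
y(f, a) = a + f
(y(536, B(-24)) + s(1458))*(D(-1899) - 4013854) = ((3*(-24) + 536) + 569)*((-16 - 3*(-1899)²) - 4013854) = ((-72 + 536) + 569)*((-16 - 3*3606201) - 4013854) = (464 + 569)*((-16 - 10818603) - 4013854) = 1033*(-10818619 - 4013854) = 1033*(-14832473) = -15321944609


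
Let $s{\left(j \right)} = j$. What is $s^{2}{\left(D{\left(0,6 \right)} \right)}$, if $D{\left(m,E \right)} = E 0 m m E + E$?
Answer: $36$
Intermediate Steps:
$D{\left(m,E \right)} = E$ ($D{\left(m,E \right)} = 0 m m E + E = 0 m E + E = 0 E + E = 0 + E = E$)
$s^{2}{\left(D{\left(0,6 \right)} \right)} = 6^{2} = 36$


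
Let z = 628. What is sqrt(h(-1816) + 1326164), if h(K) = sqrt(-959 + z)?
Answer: sqrt(1326164 + I*sqrt(331)) ≈ 1151.6 + 0.008*I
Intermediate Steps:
h(K) = I*sqrt(331) (h(K) = sqrt(-959 + 628) = sqrt(-331) = I*sqrt(331))
sqrt(h(-1816) + 1326164) = sqrt(I*sqrt(331) + 1326164) = sqrt(1326164 + I*sqrt(331))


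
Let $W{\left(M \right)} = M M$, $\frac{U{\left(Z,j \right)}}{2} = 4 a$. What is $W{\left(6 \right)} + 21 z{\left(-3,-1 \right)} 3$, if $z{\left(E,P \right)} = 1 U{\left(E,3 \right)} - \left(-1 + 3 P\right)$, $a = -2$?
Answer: $-720$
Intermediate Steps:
$U{\left(Z,j \right)} = -16$ ($U{\left(Z,j \right)} = 2 \cdot 4 \left(-2\right) = 2 \left(-8\right) = -16$)
$z{\left(E,P \right)} = -15 - 3 P$ ($z{\left(E,P \right)} = 1 \left(-16\right) - \left(-1 + 3 P\right) = -16 - \left(-1 + 3 P\right) = -15 - 3 P$)
$W{\left(M \right)} = M^{2}$
$W{\left(6 \right)} + 21 z{\left(-3,-1 \right)} 3 = 6^{2} + 21 \left(-15 - -3\right) 3 = 36 + 21 \left(-15 + 3\right) 3 = 36 + 21 \left(\left(-12\right) 3\right) = 36 + 21 \left(-36\right) = 36 - 756 = -720$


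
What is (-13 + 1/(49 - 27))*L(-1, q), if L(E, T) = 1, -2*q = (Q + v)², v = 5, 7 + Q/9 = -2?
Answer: -285/22 ≈ -12.955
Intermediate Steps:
Q = -81 (Q = -63 + 9*(-2) = -63 - 18 = -81)
q = -2888 (q = -(-81 + 5)²/2 = -½*(-76)² = -½*5776 = -2888)
(-13 + 1/(49 - 27))*L(-1, q) = (-13 + 1/(49 - 27))*1 = (-13 + 1/22)*1 = -285/22*1 = -285/22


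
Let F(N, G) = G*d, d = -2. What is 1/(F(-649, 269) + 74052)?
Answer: 1/73514 ≈ 1.3603e-5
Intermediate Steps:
F(N, G) = -2*G (F(N, G) = G*(-2) = -2*G)
1/(F(-649, 269) + 74052) = 1/(-2*269 + 74052) = 1/(-538 + 74052) = 1/73514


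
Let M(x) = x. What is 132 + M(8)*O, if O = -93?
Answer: -612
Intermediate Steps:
132 + M(8)*O = 132 + 8*(-93) = 132 - 744 = -612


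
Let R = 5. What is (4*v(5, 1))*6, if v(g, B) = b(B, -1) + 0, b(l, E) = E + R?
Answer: 96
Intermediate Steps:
b(l, E) = 5 + E (b(l, E) = E + 5 = 5 + E)
v(g, B) = 4 (v(g, B) = (5 - 1) + 0 = 4 + 0 = 4)
(4*v(5, 1))*6 = (4*4)*6 = 16*6 = 96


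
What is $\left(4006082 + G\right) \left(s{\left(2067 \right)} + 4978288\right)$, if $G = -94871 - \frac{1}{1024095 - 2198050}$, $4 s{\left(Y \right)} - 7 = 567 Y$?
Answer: $\frac{24203566059904754222}{1173955} \approx 2.0617 \cdot 10^{13}$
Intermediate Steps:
$s{\left(Y \right)} = \frac{7}{4} + \frac{567 Y}{4}$
$G = - \frac{111374284804}{1173955}$ ($G = -94871 - \frac{1}{-1173955} = -94871 - - \frac{1}{1173955} = -94871 + \frac{1}{1173955} = - \frac{111374284804}{1173955} \approx -94871.0$)
$\left(4006082 + G\right) \left(s{\left(2067 \right)} + 4978288\right) = \left(4006082 - \frac{111374284804}{1173955}\right) \left(\left(\frac{7}{4} + \frac{567}{4} \cdot 2067\right) + 4978288\right) = \frac{4591585709506 \left(\left(\frac{7}{4} + \frac{1171989}{4}\right) + 4978288\right)}{1173955} = \frac{4591585709506 \left(292999 + 4978288\right)}{1173955} = \frac{4591585709506}{1173955} \cdot 5271287 = \frac{24203566059904754222}{1173955}$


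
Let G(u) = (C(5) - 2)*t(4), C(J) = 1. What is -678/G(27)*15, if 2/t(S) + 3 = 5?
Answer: 10170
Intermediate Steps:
t(S) = 1 (t(S) = 2/(-3 + 5) = 2/2 = 2*(1/2) = 1)
G(u) = -1 (G(u) = (1 - 2)*1 = -1*1 = -1)
-678/G(27)*15 = -678/(-1)*15 = -678*(-1)*15 = 678*15 = 10170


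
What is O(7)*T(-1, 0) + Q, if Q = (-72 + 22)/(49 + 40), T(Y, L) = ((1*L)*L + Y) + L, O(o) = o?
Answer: -673/89 ≈ -7.5618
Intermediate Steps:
T(Y, L) = L + Y + L² (T(Y, L) = (L*L + Y) + L = (L² + Y) + L = (Y + L²) + L = L + Y + L²)
Q = -50/89 ≈ -0.56180
O(7)*T(-1, 0) + Q = 7*(0 - 1 + 0²) - 50/89 = 7*(0 - 1 + 0) - 50/89 = 7*(-1) - 50/89 = -7 - 50/89 = -673/89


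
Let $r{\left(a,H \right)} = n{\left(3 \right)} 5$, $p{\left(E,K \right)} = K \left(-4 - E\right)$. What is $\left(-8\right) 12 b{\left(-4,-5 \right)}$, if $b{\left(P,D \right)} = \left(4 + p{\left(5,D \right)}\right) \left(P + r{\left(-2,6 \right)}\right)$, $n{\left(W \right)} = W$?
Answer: $-51744$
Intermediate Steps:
$r{\left(a,H \right)} = 15$ ($r{\left(a,H \right)} = 3 \cdot 5 = 15$)
$b{\left(P,D \right)} = \left(4 - 9 D\right) \left(15 + P\right)$ ($b{\left(P,D \right)} = \left(4 - D \left(4 + 5\right)\right) \left(P + 15\right) = \left(4 - D 9\right) \left(15 + P\right) = \left(4 - 9 D\right) \left(15 + P\right)$)
$\left(-8\right) 12 b{\left(-4,-5 \right)} = \left(-8\right) 12 \left(60 - -675 + 4 \left(-4\right) - \left(-45\right) \left(-4\right)\right) = - 96 \left(60 + 675 - 16 - 180\right) = \left(-96\right) 539 = -51744$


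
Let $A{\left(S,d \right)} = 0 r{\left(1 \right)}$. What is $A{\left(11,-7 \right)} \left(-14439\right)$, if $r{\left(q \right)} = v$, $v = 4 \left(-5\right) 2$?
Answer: $0$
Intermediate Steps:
$v = -40$ ($v = \left(-20\right) 2 = -40$)
$r{\left(q \right)} = -40$
$A{\left(S,d \right)} = 0$ ($A{\left(S,d \right)} = 0 \left(-40\right) = 0$)
$A{\left(11,-7 \right)} \left(-14439\right) = 0 \left(-14439\right) = 0$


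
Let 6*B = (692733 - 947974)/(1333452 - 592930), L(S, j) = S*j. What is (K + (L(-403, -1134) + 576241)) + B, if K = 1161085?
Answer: 9749688700055/4443132 ≈ 2.1943e+6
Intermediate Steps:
B = -255241/4443132 (B = ((692733 - 947974)/(1333452 - 592930))/6 = (-255241/740522)/6 = (-255241*1/740522)/6 = (⅙)*(-255241/740522) = -255241/4443132 ≈ -0.057446)
(K + (L(-403, -1134) + 576241)) + B = (1161085 + (-403*(-1134) + 576241)) - 255241/4443132 = (1161085 + (457002 + 576241)) - 255241/4443132 = (1161085 + 1033243) - 255241/4443132 = 2194328 - 255241/4443132 = 9749688700055/4443132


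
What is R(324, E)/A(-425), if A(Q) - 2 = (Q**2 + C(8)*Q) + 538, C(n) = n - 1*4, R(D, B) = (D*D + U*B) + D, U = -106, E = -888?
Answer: 199428/179465 ≈ 1.1112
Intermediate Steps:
R(D, B) = D + D**2 - 106*B (R(D, B) = (D*D - 106*B) + D = (D**2 - 106*B) + D = D + D**2 - 106*B)
C(n) = -4 + n (C(n) = n - 4 = -4 + n)
A(Q) = 540 + Q**2 + 4*Q (A(Q) = 2 + ((Q**2 + (-4 + 8)*Q) + 538) = 2 + ((Q**2 + 4*Q) + 538) = 2 + (538 + Q**2 + 4*Q) = 540 + Q**2 + 4*Q)
R(324, E)/A(-425) = (324 + 324**2 - 106*(-888))/(540 + (-425)**2 + 4*(-425)) = (324 + 104976 + 94128)/(540 + 180625 - 1700) = 199428/179465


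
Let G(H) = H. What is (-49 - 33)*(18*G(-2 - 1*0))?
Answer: 2952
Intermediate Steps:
(-49 - 33)*(18*G(-2 - 1*0)) = (-49 - 33)*(18*(-2 - 1*0)) = -1476*(-2 + 0) = -1476*(-2) = -82*(-36) = 2952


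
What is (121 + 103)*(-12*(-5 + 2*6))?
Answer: -18816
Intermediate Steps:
(121 + 103)*(-12*(-5 + 2*6)) = 224*(-12*(-5 + 12)) = 224*(-12*7) = 224*(-84) = -18816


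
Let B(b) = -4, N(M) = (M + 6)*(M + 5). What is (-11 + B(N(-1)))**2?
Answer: 225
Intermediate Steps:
N(M) = (5 + M)*(6 + M) (N(M) = (6 + M)*(5 + M) = (5 + M)*(6 + M))
(-11 + B(N(-1)))**2 = (-11 - 4)**2 = (-15)**2 = 225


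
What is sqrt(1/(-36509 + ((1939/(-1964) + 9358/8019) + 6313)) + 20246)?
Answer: sqrt(4578848662871480977861952210)/475563515665 ≈ 142.29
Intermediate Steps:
sqrt(1/(-36509 + ((1939/(-1964) + 9358/8019) + 6313)) + 20246) = sqrt(1/(-36509 + ((1939*(-1/1964) + 9358*(1/8019)) + 6313)) + 20246) = sqrt(1/(-36509 + ((-1939/1964 + 9358/8019) + 6313)) + 20246) = sqrt(1/(-36509 + (2830271/15749316 + 6313)) + 20246) = sqrt(1/(-36509 + 99428262179/15749316) + 20246) = sqrt(1/(-475563515665/15749316) + 20246) = sqrt(-15749316/475563515665 + 20246) = sqrt(9628258922404274/475563515665) = sqrt(4578848662871480977861952210)/475563515665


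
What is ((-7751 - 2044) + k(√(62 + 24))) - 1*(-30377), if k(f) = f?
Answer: 20582 + √86 ≈ 20591.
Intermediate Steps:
((-7751 - 2044) + k(√(62 + 24))) - 1*(-30377) = ((-7751 - 2044) + √(62 + 24)) - 1*(-30377) = (-9795 + √86) + 30377 = 20582 + √86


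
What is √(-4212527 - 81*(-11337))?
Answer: I*√3294230 ≈ 1815.0*I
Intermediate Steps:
√(-4212527 - 81*(-11337)) = √(-4212527 + 918297) = √(-3294230) = I*√3294230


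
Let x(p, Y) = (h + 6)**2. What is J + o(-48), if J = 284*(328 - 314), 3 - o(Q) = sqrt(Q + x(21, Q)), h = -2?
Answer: 3979 - 4*I*sqrt(2) ≈ 3979.0 - 5.6569*I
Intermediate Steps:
x(p, Y) = 16 (x(p, Y) = (-2 + 6)**2 = 4**2 = 16)
o(Q) = 3 - sqrt(16 + Q) (o(Q) = 3 - sqrt(Q + 16) = 3 - sqrt(16 + Q))
J = 3976 (J = 284*14 = 3976)
J + o(-48) = 3976 + (3 - sqrt(16 - 48)) = 3976 + (3 - sqrt(-32)) = 3976 + (3 - 4*I*sqrt(2)) = 3979 - 4*I*sqrt(2)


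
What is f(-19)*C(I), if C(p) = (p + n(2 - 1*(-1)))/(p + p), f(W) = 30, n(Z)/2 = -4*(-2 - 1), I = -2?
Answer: -165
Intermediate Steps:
n(Z) = 24 (n(Z) = 2*(-4*(-2 - 1)) = 2*(-4*(-3)) = 2*12 = 24)
C(p) = (24 + p)/(2*p) (C(p) = (p + 24)/(p + p) = (24 + p)/((2*p)) = (24 + p)*(1/(2*p)) = (24 + p)/(2*p))
f(-19)*C(I) = 30*((½)*(24 - 2)/(-2)) = 30*((½)*(-½)*22) = 30*(-11/2) = -165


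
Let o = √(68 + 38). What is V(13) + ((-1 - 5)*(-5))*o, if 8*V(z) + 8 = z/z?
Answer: -7/8 + 30*√106 ≈ 307.99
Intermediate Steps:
V(z) = -7/8 (V(z) = -1 + (z/z)/8 = -1 + (⅛)*1 = -1 + ⅛ = -7/8)
o = √106 ≈ 10.296
V(13) + ((-1 - 5)*(-5))*o = -7/8 + ((-1 - 5)*(-5))*√106 = -7/8 + (-6*(-5))*√106 = -7/8 + 30*√106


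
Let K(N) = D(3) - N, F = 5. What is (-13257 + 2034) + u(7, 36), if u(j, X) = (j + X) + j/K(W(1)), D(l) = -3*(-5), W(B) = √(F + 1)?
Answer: -816105/73 + 7*√6/219 ≈ -11179.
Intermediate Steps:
W(B) = √6 (W(B) = √(5 + 1) = √6)
D(l) = 15
K(N) = 15 - N
u(j, X) = X + j + j/(15 - √6) (u(j, X) = (j + X) + j/(15 - √6) = (X + j) + j/(15 - √6) = X + j + j/(15 - √6))
(-13257 + 2034) + u(7, 36) = (-13257 + 2034) + (36 + (78/73)*7 + (1/219)*7*√6) = -11223 + (36 + 546/73 + 7*√6/219) = -11223 + (3174/73 + 7*√6/219) = -816105/73 + 7*√6/219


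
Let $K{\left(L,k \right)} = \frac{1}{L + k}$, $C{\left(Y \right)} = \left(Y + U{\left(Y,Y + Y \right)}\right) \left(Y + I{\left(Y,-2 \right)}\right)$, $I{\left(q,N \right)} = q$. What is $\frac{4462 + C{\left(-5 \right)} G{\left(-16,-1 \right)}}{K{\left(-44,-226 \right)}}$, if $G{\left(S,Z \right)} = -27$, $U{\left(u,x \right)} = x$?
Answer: $-111240$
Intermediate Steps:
$C{\left(Y \right)} = 6 Y^{2}$ ($C{\left(Y \right)} = \left(Y + \left(Y + Y\right)\right) \left(Y + Y\right) = \left(Y + 2 Y\right) 2 Y = 3 Y 2 Y = 6 Y^{2}$)
$\frac{4462 + C{\left(-5 \right)} G{\left(-16,-1 \right)}}{K{\left(-44,-226 \right)}} = \frac{4462 + 6 \left(-5\right)^{2} \left(-27\right)}{\frac{1}{-44 - 226}} = \frac{4462 + 6 \cdot 25 \left(-27\right)}{\frac{1}{-270}} = \frac{4462 + 150 \left(-27\right)}{- \frac{1}{270}} = \left(4462 - 4050\right) \left(-270\right) = 412 \left(-270\right) = -111240$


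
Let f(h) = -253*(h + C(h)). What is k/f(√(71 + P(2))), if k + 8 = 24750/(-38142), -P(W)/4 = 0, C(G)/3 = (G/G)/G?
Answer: 18327*√71/39671918 ≈ 0.0038926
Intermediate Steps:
C(G) = 3/G (C(G) = 3*((G/G)/G) = 3*(1/G) = 3/G)
P(W) = 0 (P(W) = -4*0 = 0)
f(h) = -759/h - 253*h (f(h) = -253*(h + 3/h) = -759/h - 253*h)
k = -18327/2119 (k = -8 + 24750/(-38142) = -8 + 24750*(-1/38142) = -8 - 1375/2119 = -18327/2119 ≈ -8.6489)
k/f(√(71 + P(2))) = -18327/(2119*(-759/√(71 + 0) - 253*√(71 + 0))) = -18327/(2119*(-759*√71/71 - 253*√71)) = -18327*(-√71/18722)/2119 = -(-18327)*√71/39671918 = 18327*√71/39671918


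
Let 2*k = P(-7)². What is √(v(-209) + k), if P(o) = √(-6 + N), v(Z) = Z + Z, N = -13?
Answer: 3*I*√190/2 ≈ 20.676*I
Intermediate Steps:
v(Z) = 2*Z
P(o) = I*√19 (P(o) = √(-6 - 13) = √(-19) = I*√19)
k = -19/2 (k = (I*√19)²/2 = (½)*(-19) = -19/2 ≈ -9.5000)
√(v(-209) + k) = √(2*(-209) - 19/2) = √(-418 - 19/2) = √(-855/2) = 3*I*√190/2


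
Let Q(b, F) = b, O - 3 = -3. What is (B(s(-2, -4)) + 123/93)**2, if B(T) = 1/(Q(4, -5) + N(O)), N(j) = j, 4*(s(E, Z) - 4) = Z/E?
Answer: 38025/15376 ≈ 2.4730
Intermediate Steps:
O = 0 (O = 3 - 3 = 0)
s(E, Z) = 4 + Z/(4*E) (s(E, Z) = 4 + (Z/E)/4 = 4 + Z/(4*E))
B(T) = 1/4 (B(T) = 1/(4 + 0) = 1/4)
(B(s(-2, -4)) + 123/93)**2 = (1/4 + 123/93)**2 = (1/4 + 123*(1/93))**2 = (1/4 + 41/31)**2 = (195/124)**2 = 38025/15376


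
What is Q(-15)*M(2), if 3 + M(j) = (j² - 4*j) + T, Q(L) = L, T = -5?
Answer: 180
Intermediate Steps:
M(j) = -8 + j² - 4*j (M(j) = -3 + ((j² - 4*j) - 5) = -3 + (-5 + j² - 4*j) = -8 + j² - 4*j)
Q(-15)*M(2) = -15*(-8 + 2² - 4*2) = -15*(-8 + 4 - 8) = -15*(-12) = 180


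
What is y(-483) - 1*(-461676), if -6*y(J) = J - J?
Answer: 461676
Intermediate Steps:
y(J) = 0 (y(J) = -(J - J)/6 = -⅙*0 = 0)
y(-483) - 1*(-461676) = 0 - 1*(-461676) = 0 + 461676 = 461676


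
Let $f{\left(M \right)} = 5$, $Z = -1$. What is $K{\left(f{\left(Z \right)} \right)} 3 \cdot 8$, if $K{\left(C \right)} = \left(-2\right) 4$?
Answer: $-192$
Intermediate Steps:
$K{\left(C \right)} = -8$
$K{\left(f{\left(Z \right)} \right)} 3 \cdot 8 = \left(-8\right) 3 \cdot 8 = \left(-24\right) 8 = -192$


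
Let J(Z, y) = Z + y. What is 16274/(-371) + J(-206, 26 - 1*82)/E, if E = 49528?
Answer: -403057937/9187444 ≈ -43.871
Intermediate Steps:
16274/(-371) + J(-206, 26 - 1*82)/E = 16274/(-371) + (-206 + (26 - 1*82))/49528 = 16274*(-1/371) + (-206 + (26 - 82))*(1/49528) = -16274/371 + (-206 - 56)*(1/49528) = -16274/371 - 262*1/49528 = -16274/371 - 131/24764 = -403057937/9187444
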